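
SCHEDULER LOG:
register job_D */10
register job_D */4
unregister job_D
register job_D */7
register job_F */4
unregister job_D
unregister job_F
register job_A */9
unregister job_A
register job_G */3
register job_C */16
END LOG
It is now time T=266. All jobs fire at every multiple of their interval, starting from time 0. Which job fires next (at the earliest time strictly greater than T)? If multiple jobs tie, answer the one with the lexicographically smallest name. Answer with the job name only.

Op 1: register job_D */10 -> active={job_D:*/10}
Op 2: register job_D */4 -> active={job_D:*/4}
Op 3: unregister job_D -> active={}
Op 4: register job_D */7 -> active={job_D:*/7}
Op 5: register job_F */4 -> active={job_D:*/7, job_F:*/4}
Op 6: unregister job_D -> active={job_F:*/4}
Op 7: unregister job_F -> active={}
Op 8: register job_A */9 -> active={job_A:*/9}
Op 9: unregister job_A -> active={}
Op 10: register job_G */3 -> active={job_G:*/3}
Op 11: register job_C */16 -> active={job_C:*/16, job_G:*/3}
  job_C: interval 16, next fire after T=266 is 272
  job_G: interval 3, next fire after T=266 is 267
Earliest = 267, winner (lex tiebreak) = job_G

Answer: job_G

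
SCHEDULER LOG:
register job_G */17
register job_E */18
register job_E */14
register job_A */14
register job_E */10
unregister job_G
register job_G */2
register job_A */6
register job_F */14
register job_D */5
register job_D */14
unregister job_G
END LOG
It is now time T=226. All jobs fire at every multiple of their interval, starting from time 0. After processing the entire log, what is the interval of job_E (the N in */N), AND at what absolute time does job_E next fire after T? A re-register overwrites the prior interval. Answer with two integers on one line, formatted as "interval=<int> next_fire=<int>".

Answer: interval=10 next_fire=230

Derivation:
Op 1: register job_G */17 -> active={job_G:*/17}
Op 2: register job_E */18 -> active={job_E:*/18, job_G:*/17}
Op 3: register job_E */14 -> active={job_E:*/14, job_G:*/17}
Op 4: register job_A */14 -> active={job_A:*/14, job_E:*/14, job_G:*/17}
Op 5: register job_E */10 -> active={job_A:*/14, job_E:*/10, job_G:*/17}
Op 6: unregister job_G -> active={job_A:*/14, job_E:*/10}
Op 7: register job_G */2 -> active={job_A:*/14, job_E:*/10, job_G:*/2}
Op 8: register job_A */6 -> active={job_A:*/6, job_E:*/10, job_G:*/2}
Op 9: register job_F */14 -> active={job_A:*/6, job_E:*/10, job_F:*/14, job_G:*/2}
Op 10: register job_D */5 -> active={job_A:*/6, job_D:*/5, job_E:*/10, job_F:*/14, job_G:*/2}
Op 11: register job_D */14 -> active={job_A:*/6, job_D:*/14, job_E:*/10, job_F:*/14, job_G:*/2}
Op 12: unregister job_G -> active={job_A:*/6, job_D:*/14, job_E:*/10, job_F:*/14}
Final interval of job_E = 10
Next fire of job_E after T=226: (226//10+1)*10 = 230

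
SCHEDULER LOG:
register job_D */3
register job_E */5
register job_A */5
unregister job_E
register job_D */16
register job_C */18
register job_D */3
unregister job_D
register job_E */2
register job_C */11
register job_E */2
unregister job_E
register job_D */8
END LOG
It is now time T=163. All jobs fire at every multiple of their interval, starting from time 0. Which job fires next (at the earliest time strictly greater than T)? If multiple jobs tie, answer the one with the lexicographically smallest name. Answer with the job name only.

Answer: job_A

Derivation:
Op 1: register job_D */3 -> active={job_D:*/3}
Op 2: register job_E */5 -> active={job_D:*/3, job_E:*/5}
Op 3: register job_A */5 -> active={job_A:*/5, job_D:*/3, job_E:*/5}
Op 4: unregister job_E -> active={job_A:*/5, job_D:*/3}
Op 5: register job_D */16 -> active={job_A:*/5, job_D:*/16}
Op 6: register job_C */18 -> active={job_A:*/5, job_C:*/18, job_D:*/16}
Op 7: register job_D */3 -> active={job_A:*/5, job_C:*/18, job_D:*/3}
Op 8: unregister job_D -> active={job_A:*/5, job_C:*/18}
Op 9: register job_E */2 -> active={job_A:*/5, job_C:*/18, job_E:*/2}
Op 10: register job_C */11 -> active={job_A:*/5, job_C:*/11, job_E:*/2}
Op 11: register job_E */2 -> active={job_A:*/5, job_C:*/11, job_E:*/2}
Op 12: unregister job_E -> active={job_A:*/5, job_C:*/11}
Op 13: register job_D */8 -> active={job_A:*/5, job_C:*/11, job_D:*/8}
  job_A: interval 5, next fire after T=163 is 165
  job_C: interval 11, next fire after T=163 is 165
  job_D: interval 8, next fire after T=163 is 168
Earliest = 165, winner (lex tiebreak) = job_A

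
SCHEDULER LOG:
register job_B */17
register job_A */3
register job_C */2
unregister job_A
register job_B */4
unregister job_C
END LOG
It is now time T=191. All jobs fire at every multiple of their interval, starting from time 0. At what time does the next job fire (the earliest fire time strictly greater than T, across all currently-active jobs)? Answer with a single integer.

Op 1: register job_B */17 -> active={job_B:*/17}
Op 2: register job_A */3 -> active={job_A:*/3, job_B:*/17}
Op 3: register job_C */2 -> active={job_A:*/3, job_B:*/17, job_C:*/2}
Op 4: unregister job_A -> active={job_B:*/17, job_C:*/2}
Op 5: register job_B */4 -> active={job_B:*/4, job_C:*/2}
Op 6: unregister job_C -> active={job_B:*/4}
  job_B: interval 4, next fire after T=191 is 192
Earliest fire time = 192 (job job_B)

Answer: 192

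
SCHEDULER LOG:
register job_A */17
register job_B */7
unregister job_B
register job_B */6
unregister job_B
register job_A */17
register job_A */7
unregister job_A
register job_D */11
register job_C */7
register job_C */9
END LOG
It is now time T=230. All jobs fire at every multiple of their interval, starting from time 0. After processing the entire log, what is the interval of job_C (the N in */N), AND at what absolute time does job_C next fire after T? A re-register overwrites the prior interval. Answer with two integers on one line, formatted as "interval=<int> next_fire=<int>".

Answer: interval=9 next_fire=234

Derivation:
Op 1: register job_A */17 -> active={job_A:*/17}
Op 2: register job_B */7 -> active={job_A:*/17, job_B:*/7}
Op 3: unregister job_B -> active={job_A:*/17}
Op 4: register job_B */6 -> active={job_A:*/17, job_B:*/6}
Op 5: unregister job_B -> active={job_A:*/17}
Op 6: register job_A */17 -> active={job_A:*/17}
Op 7: register job_A */7 -> active={job_A:*/7}
Op 8: unregister job_A -> active={}
Op 9: register job_D */11 -> active={job_D:*/11}
Op 10: register job_C */7 -> active={job_C:*/7, job_D:*/11}
Op 11: register job_C */9 -> active={job_C:*/9, job_D:*/11}
Final interval of job_C = 9
Next fire of job_C after T=230: (230//9+1)*9 = 234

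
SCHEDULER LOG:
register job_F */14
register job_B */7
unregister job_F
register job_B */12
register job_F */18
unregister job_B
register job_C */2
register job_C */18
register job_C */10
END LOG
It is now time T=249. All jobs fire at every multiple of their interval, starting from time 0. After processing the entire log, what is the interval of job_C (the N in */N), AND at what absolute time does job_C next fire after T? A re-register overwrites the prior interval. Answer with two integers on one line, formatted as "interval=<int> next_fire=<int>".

Answer: interval=10 next_fire=250

Derivation:
Op 1: register job_F */14 -> active={job_F:*/14}
Op 2: register job_B */7 -> active={job_B:*/7, job_F:*/14}
Op 3: unregister job_F -> active={job_B:*/7}
Op 4: register job_B */12 -> active={job_B:*/12}
Op 5: register job_F */18 -> active={job_B:*/12, job_F:*/18}
Op 6: unregister job_B -> active={job_F:*/18}
Op 7: register job_C */2 -> active={job_C:*/2, job_F:*/18}
Op 8: register job_C */18 -> active={job_C:*/18, job_F:*/18}
Op 9: register job_C */10 -> active={job_C:*/10, job_F:*/18}
Final interval of job_C = 10
Next fire of job_C after T=249: (249//10+1)*10 = 250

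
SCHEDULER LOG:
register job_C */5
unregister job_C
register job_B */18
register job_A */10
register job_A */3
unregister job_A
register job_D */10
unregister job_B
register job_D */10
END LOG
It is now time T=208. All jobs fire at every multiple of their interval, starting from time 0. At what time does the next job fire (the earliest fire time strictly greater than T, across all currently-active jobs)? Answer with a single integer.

Op 1: register job_C */5 -> active={job_C:*/5}
Op 2: unregister job_C -> active={}
Op 3: register job_B */18 -> active={job_B:*/18}
Op 4: register job_A */10 -> active={job_A:*/10, job_B:*/18}
Op 5: register job_A */3 -> active={job_A:*/3, job_B:*/18}
Op 6: unregister job_A -> active={job_B:*/18}
Op 7: register job_D */10 -> active={job_B:*/18, job_D:*/10}
Op 8: unregister job_B -> active={job_D:*/10}
Op 9: register job_D */10 -> active={job_D:*/10}
  job_D: interval 10, next fire after T=208 is 210
Earliest fire time = 210 (job job_D)

Answer: 210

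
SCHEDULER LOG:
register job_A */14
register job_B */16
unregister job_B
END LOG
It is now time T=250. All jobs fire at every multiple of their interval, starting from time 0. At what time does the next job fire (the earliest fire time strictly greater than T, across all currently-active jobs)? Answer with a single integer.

Op 1: register job_A */14 -> active={job_A:*/14}
Op 2: register job_B */16 -> active={job_A:*/14, job_B:*/16}
Op 3: unregister job_B -> active={job_A:*/14}
  job_A: interval 14, next fire after T=250 is 252
Earliest fire time = 252 (job job_A)

Answer: 252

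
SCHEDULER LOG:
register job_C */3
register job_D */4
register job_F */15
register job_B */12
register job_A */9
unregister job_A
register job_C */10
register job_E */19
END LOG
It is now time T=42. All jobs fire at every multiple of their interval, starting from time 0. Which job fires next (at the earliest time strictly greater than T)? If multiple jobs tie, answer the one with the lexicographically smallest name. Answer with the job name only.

Answer: job_D

Derivation:
Op 1: register job_C */3 -> active={job_C:*/3}
Op 2: register job_D */4 -> active={job_C:*/3, job_D:*/4}
Op 3: register job_F */15 -> active={job_C:*/3, job_D:*/4, job_F:*/15}
Op 4: register job_B */12 -> active={job_B:*/12, job_C:*/3, job_D:*/4, job_F:*/15}
Op 5: register job_A */9 -> active={job_A:*/9, job_B:*/12, job_C:*/3, job_D:*/4, job_F:*/15}
Op 6: unregister job_A -> active={job_B:*/12, job_C:*/3, job_D:*/4, job_F:*/15}
Op 7: register job_C */10 -> active={job_B:*/12, job_C:*/10, job_D:*/4, job_F:*/15}
Op 8: register job_E */19 -> active={job_B:*/12, job_C:*/10, job_D:*/4, job_E:*/19, job_F:*/15}
  job_B: interval 12, next fire after T=42 is 48
  job_C: interval 10, next fire after T=42 is 50
  job_D: interval 4, next fire after T=42 is 44
  job_E: interval 19, next fire after T=42 is 57
  job_F: interval 15, next fire after T=42 is 45
Earliest = 44, winner (lex tiebreak) = job_D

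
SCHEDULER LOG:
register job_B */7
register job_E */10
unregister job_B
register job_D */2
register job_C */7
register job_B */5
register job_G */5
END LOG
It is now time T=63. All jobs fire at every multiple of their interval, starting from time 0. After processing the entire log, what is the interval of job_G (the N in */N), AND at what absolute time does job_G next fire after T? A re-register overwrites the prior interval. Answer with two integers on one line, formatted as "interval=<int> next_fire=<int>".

Op 1: register job_B */7 -> active={job_B:*/7}
Op 2: register job_E */10 -> active={job_B:*/7, job_E:*/10}
Op 3: unregister job_B -> active={job_E:*/10}
Op 4: register job_D */2 -> active={job_D:*/2, job_E:*/10}
Op 5: register job_C */7 -> active={job_C:*/7, job_D:*/2, job_E:*/10}
Op 6: register job_B */5 -> active={job_B:*/5, job_C:*/7, job_D:*/2, job_E:*/10}
Op 7: register job_G */5 -> active={job_B:*/5, job_C:*/7, job_D:*/2, job_E:*/10, job_G:*/5}
Final interval of job_G = 5
Next fire of job_G after T=63: (63//5+1)*5 = 65

Answer: interval=5 next_fire=65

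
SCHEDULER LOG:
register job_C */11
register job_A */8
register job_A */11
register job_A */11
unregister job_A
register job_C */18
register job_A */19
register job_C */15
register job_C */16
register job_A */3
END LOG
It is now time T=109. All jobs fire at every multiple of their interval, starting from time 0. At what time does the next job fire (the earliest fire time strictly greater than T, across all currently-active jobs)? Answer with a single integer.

Op 1: register job_C */11 -> active={job_C:*/11}
Op 2: register job_A */8 -> active={job_A:*/8, job_C:*/11}
Op 3: register job_A */11 -> active={job_A:*/11, job_C:*/11}
Op 4: register job_A */11 -> active={job_A:*/11, job_C:*/11}
Op 5: unregister job_A -> active={job_C:*/11}
Op 6: register job_C */18 -> active={job_C:*/18}
Op 7: register job_A */19 -> active={job_A:*/19, job_C:*/18}
Op 8: register job_C */15 -> active={job_A:*/19, job_C:*/15}
Op 9: register job_C */16 -> active={job_A:*/19, job_C:*/16}
Op 10: register job_A */3 -> active={job_A:*/3, job_C:*/16}
  job_A: interval 3, next fire after T=109 is 111
  job_C: interval 16, next fire after T=109 is 112
Earliest fire time = 111 (job job_A)

Answer: 111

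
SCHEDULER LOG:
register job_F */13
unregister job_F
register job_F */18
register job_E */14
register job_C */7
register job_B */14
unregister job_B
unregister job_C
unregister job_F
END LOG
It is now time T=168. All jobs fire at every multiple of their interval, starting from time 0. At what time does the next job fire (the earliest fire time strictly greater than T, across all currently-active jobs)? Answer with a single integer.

Answer: 182

Derivation:
Op 1: register job_F */13 -> active={job_F:*/13}
Op 2: unregister job_F -> active={}
Op 3: register job_F */18 -> active={job_F:*/18}
Op 4: register job_E */14 -> active={job_E:*/14, job_F:*/18}
Op 5: register job_C */7 -> active={job_C:*/7, job_E:*/14, job_F:*/18}
Op 6: register job_B */14 -> active={job_B:*/14, job_C:*/7, job_E:*/14, job_F:*/18}
Op 7: unregister job_B -> active={job_C:*/7, job_E:*/14, job_F:*/18}
Op 8: unregister job_C -> active={job_E:*/14, job_F:*/18}
Op 9: unregister job_F -> active={job_E:*/14}
  job_E: interval 14, next fire after T=168 is 182
Earliest fire time = 182 (job job_E)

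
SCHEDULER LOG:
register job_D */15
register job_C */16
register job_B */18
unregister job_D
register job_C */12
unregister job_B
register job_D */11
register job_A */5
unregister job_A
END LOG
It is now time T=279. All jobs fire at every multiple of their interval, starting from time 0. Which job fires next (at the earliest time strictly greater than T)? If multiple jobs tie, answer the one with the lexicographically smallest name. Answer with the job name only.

Op 1: register job_D */15 -> active={job_D:*/15}
Op 2: register job_C */16 -> active={job_C:*/16, job_D:*/15}
Op 3: register job_B */18 -> active={job_B:*/18, job_C:*/16, job_D:*/15}
Op 4: unregister job_D -> active={job_B:*/18, job_C:*/16}
Op 5: register job_C */12 -> active={job_B:*/18, job_C:*/12}
Op 6: unregister job_B -> active={job_C:*/12}
Op 7: register job_D */11 -> active={job_C:*/12, job_D:*/11}
Op 8: register job_A */5 -> active={job_A:*/5, job_C:*/12, job_D:*/11}
Op 9: unregister job_A -> active={job_C:*/12, job_D:*/11}
  job_C: interval 12, next fire after T=279 is 288
  job_D: interval 11, next fire after T=279 is 286
Earliest = 286, winner (lex tiebreak) = job_D

Answer: job_D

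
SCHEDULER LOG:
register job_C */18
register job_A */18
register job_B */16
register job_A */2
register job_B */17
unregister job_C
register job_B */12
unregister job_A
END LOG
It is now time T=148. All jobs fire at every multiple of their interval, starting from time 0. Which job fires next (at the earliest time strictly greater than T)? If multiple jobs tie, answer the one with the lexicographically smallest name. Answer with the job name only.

Op 1: register job_C */18 -> active={job_C:*/18}
Op 2: register job_A */18 -> active={job_A:*/18, job_C:*/18}
Op 3: register job_B */16 -> active={job_A:*/18, job_B:*/16, job_C:*/18}
Op 4: register job_A */2 -> active={job_A:*/2, job_B:*/16, job_C:*/18}
Op 5: register job_B */17 -> active={job_A:*/2, job_B:*/17, job_C:*/18}
Op 6: unregister job_C -> active={job_A:*/2, job_B:*/17}
Op 7: register job_B */12 -> active={job_A:*/2, job_B:*/12}
Op 8: unregister job_A -> active={job_B:*/12}
  job_B: interval 12, next fire after T=148 is 156
Earliest = 156, winner (lex tiebreak) = job_B

Answer: job_B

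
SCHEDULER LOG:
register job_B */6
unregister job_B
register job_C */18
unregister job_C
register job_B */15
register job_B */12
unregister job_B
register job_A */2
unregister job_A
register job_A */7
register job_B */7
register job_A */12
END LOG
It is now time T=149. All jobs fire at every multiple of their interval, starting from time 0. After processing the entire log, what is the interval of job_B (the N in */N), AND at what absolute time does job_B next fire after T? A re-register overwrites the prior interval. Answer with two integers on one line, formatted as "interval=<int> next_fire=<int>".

Op 1: register job_B */6 -> active={job_B:*/6}
Op 2: unregister job_B -> active={}
Op 3: register job_C */18 -> active={job_C:*/18}
Op 4: unregister job_C -> active={}
Op 5: register job_B */15 -> active={job_B:*/15}
Op 6: register job_B */12 -> active={job_B:*/12}
Op 7: unregister job_B -> active={}
Op 8: register job_A */2 -> active={job_A:*/2}
Op 9: unregister job_A -> active={}
Op 10: register job_A */7 -> active={job_A:*/7}
Op 11: register job_B */7 -> active={job_A:*/7, job_B:*/7}
Op 12: register job_A */12 -> active={job_A:*/12, job_B:*/7}
Final interval of job_B = 7
Next fire of job_B after T=149: (149//7+1)*7 = 154

Answer: interval=7 next_fire=154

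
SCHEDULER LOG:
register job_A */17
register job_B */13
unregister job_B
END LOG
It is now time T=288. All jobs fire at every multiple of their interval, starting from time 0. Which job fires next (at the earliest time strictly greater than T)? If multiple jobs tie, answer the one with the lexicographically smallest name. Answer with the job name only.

Op 1: register job_A */17 -> active={job_A:*/17}
Op 2: register job_B */13 -> active={job_A:*/17, job_B:*/13}
Op 3: unregister job_B -> active={job_A:*/17}
  job_A: interval 17, next fire after T=288 is 289
Earliest = 289, winner (lex tiebreak) = job_A

Answer: job_A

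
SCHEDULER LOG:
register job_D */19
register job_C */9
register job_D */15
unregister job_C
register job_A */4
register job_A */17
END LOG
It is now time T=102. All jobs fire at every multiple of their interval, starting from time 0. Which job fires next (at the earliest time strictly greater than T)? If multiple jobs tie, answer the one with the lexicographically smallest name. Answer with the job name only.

Answer: job_D

Derivation:
Op 1: register job_D */19 -> active={job_D:*/19}
Op 2: register job_C */9 -> active={job_C:*/9, job_D:*/19}
Op 3: register job_D */15 -> active={job_C:*/9, job_D:*/15}
Op 4: unregister job_C -> active={job_D:*/15}
Op 5: register job_A */4 -> active={job_A:*/4, job_D:*/15}
Op 6: register job_A */17 -> active={job_A:*/17, job_D:*/15}
  job_A: interval 17, next fire after T=102 is 119
  job_D: interval 15, next fire after T=102 is 105
Earliest = 105, winner (lex tiebreak) = job_D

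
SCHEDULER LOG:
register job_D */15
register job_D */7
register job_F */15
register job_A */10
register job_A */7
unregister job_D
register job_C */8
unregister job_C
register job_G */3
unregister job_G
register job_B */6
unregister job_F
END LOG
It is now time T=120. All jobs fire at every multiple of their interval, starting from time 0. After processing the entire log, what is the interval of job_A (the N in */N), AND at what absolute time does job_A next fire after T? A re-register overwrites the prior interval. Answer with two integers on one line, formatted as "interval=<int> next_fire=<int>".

Answer: interval=7 next_fire=126

Derivation:
Op 1: register job_D */15 -> active={job_D:*/15}
Op 2: register job_D */7 -> active={job_D:*/7}
Op 3: register job_F */15 -> active={job_D:*/7, job_F:*/15}
Op 4: register job_A */10 -> active={job_A:*/10, job_D:*/7, job_F:*/15}
Op 5: register job_A */7 -> active={job_A:*/7, job_D:*/7, job_F:*/15}
Op 6: unregister job_D -> active={job_A:*/7, job_F:*/15}
Op 7: register job_C */8 -> active={job_A:*/7, job_C:*/8, job_F:*/15}
Op 8: unregister job_C -> active={job_A:*/7, job_F:*/15}
Op 9: register job_G */3 -> active={job_A:*/7, job_F:*/15, job_G:*/3}
Op 10: unregister job_G -> active={job_A:*/7, job_F:*/15}
Op 11: register job_B */6 -> active={job_A:*/7, job_B:*/6, job_F:*/15}
Op 12: unregister job_F -> active={job_A:*/7, job_B:*/6}
Final interval of job_A = 7
Next fire of job_A after T=120: (120//7+1)*7 = 126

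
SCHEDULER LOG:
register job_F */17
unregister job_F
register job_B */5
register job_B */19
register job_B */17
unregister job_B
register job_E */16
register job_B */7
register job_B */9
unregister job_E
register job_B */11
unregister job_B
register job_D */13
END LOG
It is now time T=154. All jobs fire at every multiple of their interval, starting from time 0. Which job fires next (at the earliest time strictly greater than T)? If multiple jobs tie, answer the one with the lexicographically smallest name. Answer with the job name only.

Op 1: register job_F */17 -> active={job_F:*/17}
Op 2: unregister job_F -> active={}
Op 3: register job_B */5 -> active={job_B:*/5}
Op 4: register job_B */19 -> active={job_B:*/19}
Op 5: register job_B */17 -> active={job_B:*/17}
Op 6: unregister job_B -> active={}
Op 7: register job_E */16 -> active={job_E:*/16}
Op 8: register job_B */7 -> active={job_B:*/7, job_E:*/16}
Op 9: register job_B */9 -> active={job_B:*/9, job_E:*/16}
Op 10: unregister job_E -> active={job_B:*/9}
Op 11: register job_B */11 -> active={job_B:*/11}
Op 12: unregister job_B -> active={}
Op 13: register job_D */13 -> active={job_D:*/13}
  job_D: interval 13, next fire after T=154 is 156
Earliest = 156, winner (lex tiebreak) = job_D

Answer: job_D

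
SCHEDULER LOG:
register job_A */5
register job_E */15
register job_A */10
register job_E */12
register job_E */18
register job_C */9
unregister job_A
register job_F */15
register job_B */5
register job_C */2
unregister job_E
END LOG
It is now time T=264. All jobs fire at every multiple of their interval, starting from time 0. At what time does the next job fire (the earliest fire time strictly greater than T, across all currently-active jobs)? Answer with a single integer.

Op 1: register job_A */5 -> active={job_A:*/5}
Op 2: register job_E */15 -> active={job_A:*/5, job_E:*/15}
Op 3: register job_A */10 -> active={job_A:*/10, job_E:*/15}
Op 4: register job_E */12 -> active={job_A:*/10, job_E:*/12}
Op 5: register job_E */18 -> active={job_A:*/10, job_E:*/18}
Op 6: register job_C */9 -> active={job_A:*/10, job_C:*/9, job_E:*/18}
Op 7: unregister job_A -> active={job_C:*/9, job_E:*/18}
Op 8: register job_F */15 -> active={job_C:*/9, job_E:*/18, job_F:*/15}
Op 9: register job_B */5 -> active={job_B:*/5, job_C:*/9, job_E:*/18, job_F:*/15}
Op 10: register job_C */2 -> active={job_B:*/5, job_C:*/2, job_E:*/18, job_F:*/15}
Op 11: unregister job_E -> active={job_B:*/5, job_C:*/2, job_F:*/15}
  job_B: interval 5, next fire after T=264 is 265
  job_C: interval 2, next fire after T=264 is 266
  job_F: interval 15, next fire after T=264 is 270
Earliest fire time = 265 (job job_B)

Answer: 265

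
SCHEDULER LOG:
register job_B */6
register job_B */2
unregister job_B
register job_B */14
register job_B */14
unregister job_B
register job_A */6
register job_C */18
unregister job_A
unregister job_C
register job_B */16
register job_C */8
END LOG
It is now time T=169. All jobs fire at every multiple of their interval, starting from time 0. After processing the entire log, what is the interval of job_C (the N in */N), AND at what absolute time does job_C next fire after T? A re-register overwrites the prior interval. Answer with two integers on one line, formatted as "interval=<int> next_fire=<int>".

Answer: interval=8 next_fire=176

Derivation:
Op 1: register job_B */6 -> active={job_B:*/6}
Op 2: register job_B */2 -> active={job_B:*/2}
Op 3: unregister job_B -> active={}
Op 4: register job_B */14 -> active={job_B:*/14}
Op 5: register job_B */14 -> active={job_B:*/14}
Op 6: unregister job_B -> active={}
Op 7: register job_A */6 -> active={job_A:*/6}
Op 8: register job_C */18 -> active={job_A:*/6, job_C:*/18}
Op 9: unregister job_A -> active={job_C:*/18}
Op 10: unregister job_C -> active={}
Op 11: register job_B */16 -> active={job_B:*/16}
Op 12: register job_C */8 -> active={job_B:*/16, job_C:*/8}
Final interval of job_C = 8
Next fire of job_C after T=169: (169//8+1)*8 = 176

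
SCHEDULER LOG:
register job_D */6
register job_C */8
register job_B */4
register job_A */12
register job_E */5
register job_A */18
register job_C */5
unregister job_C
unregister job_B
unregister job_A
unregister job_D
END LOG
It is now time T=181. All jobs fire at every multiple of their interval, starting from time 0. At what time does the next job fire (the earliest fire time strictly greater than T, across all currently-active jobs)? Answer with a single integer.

Op 1: register job_D */6 -> active={job_D:*/6}
Op 2: register job_C */8 -> active={job_C:*/8, job_D:*/6}
Op 3: register job_B */4 -> active={job_B:*/4, job_C:*/8, job_D:*/6}
Op 4: register job_A */12 -> active={job_A:*/12, job_B:*/4, job_C:*/8, job_D:*/6}
Op 5: register job_E */5 -> active={job_A:*/12, job_B:*/4, job_C:*/8, job_D:*/6, job_E:*/5}
Op 6: register job_A */18 -> active={job_A:*/18, job_B:*/4, job_C:*/8, job_D:*/6, job_E:*/5}
Op 7: register job_C */5 -> active={job_A:*/18, job_B:*/4, job_C:*/5, job_D:*/6, job_E:*/5}
Op 8: unregister job_C -> active={job_A:*/18, job_B:*/4, job_D:*/6, job_E:*/5}
Op 9: unregister job_B -> active={job_A:*/18, job_D:*/6, job_E:*/5}
Op 10: unregister job_A -> active={job_D:*/6, job_E:*/5}
Op 11: unregister job_D -> active={job_E:*/5}
  job_E: interval 5, next fire after T=181 is 185
Earliest fire time = 185 (job job_E)

Answer: 185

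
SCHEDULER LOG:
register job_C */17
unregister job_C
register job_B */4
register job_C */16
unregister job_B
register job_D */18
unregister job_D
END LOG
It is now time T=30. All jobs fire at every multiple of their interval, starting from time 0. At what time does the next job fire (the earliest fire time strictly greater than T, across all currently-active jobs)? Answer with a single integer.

Op 1: register job_C */17 -> active={job_C:*/17}
Op 2: unregister job_C -> active={}
Op 3: register job_B */4 -> active={job_B:*/4}
Op 4: register job_C */16 -> active={job_B:*/4, job_C:*/16}
Op 5: unregister job_B -> active={job_C:*/16}
Op 6: register job_D */18 -> active={job_C:*/16, job_D:*/18}
Op 7: unregister job_D -> active={job_C:*/16}
  job_C: interval 16, next fire after T=30 is 32
Earliest fire time = 32 (job job_C)

Answer: 32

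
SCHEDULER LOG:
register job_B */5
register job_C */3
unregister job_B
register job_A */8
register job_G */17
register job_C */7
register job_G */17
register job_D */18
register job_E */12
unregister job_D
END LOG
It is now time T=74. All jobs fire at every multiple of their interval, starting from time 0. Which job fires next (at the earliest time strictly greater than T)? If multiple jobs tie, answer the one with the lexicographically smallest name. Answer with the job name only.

Op 1: register job_B */5 -> active={job_B:*/5}
Op 2: register job_C */3 -> active={job_B:*/5, job_C:*/3}
Op 3: unregister job_B -> active={job_C:*/3}
Op 4: register job_A */8 -> active={job_A:*/8, job_C:*/3}
Op 5: register job_G */17 -> active={job_A:*/8, job_C:*/3, job_G:*/17}
Op 6: register job_C */7 -> active={job_A:*/8, job_C:*/7, job_G:*/17}
Op 7: register job_G */17 -> active={job_A:*/8, job_C:*/7, job_G:*/17}
Op 8: register job_D */18 -> active={job_A:*/8, job_C:*/7, job_D:*/18, job_G:*/17}
Op 9: register job_E */12 -> active={job_A:*/8, job_C:*/7, job_D:*/18, job_E:*/12, job_G:*/17}
Op 10: unregister job_D -> active={job_A:*/8, job_C:*/7, job_E:*/12, job_G:*/17}
  job_A: interval 8, next fire after T=74 is 80
  job_C: interval 7, next fire after T=74 is 77
  job_E: interval 12, next fire after T=74 is 84
  job_G: interval 17, next fire after T=74 is 85
Earliest = 77, winner (lex tiebreak) = job_C

Answer: job_C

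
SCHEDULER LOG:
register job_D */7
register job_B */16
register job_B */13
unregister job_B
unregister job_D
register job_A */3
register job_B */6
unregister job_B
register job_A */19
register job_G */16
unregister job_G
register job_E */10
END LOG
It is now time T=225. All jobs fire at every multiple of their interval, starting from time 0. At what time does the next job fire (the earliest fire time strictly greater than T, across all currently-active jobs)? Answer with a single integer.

Op 1: register job_D */7 -> active={job_D:*/7}
Op 2: register job_B */16 -> active={job_B:*/16, job_D:*/7}
Op 3: register job_B */13 -> active={job_B:*/13, job_D:*/7}
Op 4: unregister job_B -> active={job_D:*/7}
Op 5: unregister job_D -> active={}
Op 6: register job_A */3 -> active={job_A:*/3}
Op 7: register job_B */6 -> active={job_A:*/3, job_B:*/6}
Op 8: unregister job_B -> active={job_A:*/3}
Op 9: register job_A */19 -> active={job_A:*/19}
Op 10: register job_G */16 -> active={job_A:*/19, job_G:*/16}
Op 11: unregister job_G -> active={job_A:*/19}
Op 12: register job_E */10 -> active={job_A:*/19, job_E:*/10}
  job_A: interval 19, next fire after T=225 is 228
  job_E: interval 10, next fire after T=225 is 230
Earliest fire time = 228 (job job_A)

Answer: 228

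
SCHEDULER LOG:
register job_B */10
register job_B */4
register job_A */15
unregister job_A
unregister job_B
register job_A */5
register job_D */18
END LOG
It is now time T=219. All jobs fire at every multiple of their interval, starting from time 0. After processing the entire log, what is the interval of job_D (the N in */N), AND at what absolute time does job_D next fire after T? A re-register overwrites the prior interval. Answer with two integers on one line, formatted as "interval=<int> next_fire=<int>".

Op 1: register job_B */10 -> active={job_B:*/10}
Op 2: register job_B */4 -> active={job_B:*/4}
Op 3: register job_A */15 -> active={job_A:*/15, job_B:*/4}
Op 4: unregister job_A -> active={job_B:*/4}
Op 5: unregister job_B -> active={}
Op 6: register job_A */5 -> active={job_A:*/5}
Op 7: register job_D */18 -> active={job_A:*/5, job_D:*/18}
Final interval of job_D = 18
Next fire of job_D after T=219: (219//18+1)*18 = 234

Answer: interval=18 next_fire=234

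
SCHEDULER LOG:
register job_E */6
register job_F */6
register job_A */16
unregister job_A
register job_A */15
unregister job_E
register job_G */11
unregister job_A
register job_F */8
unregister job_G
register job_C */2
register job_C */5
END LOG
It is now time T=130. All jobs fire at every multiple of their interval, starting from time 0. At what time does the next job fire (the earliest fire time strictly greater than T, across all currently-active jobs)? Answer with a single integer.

Op 1: register job_E */6 -> active={job_E:*/6}
Op 2: register job_F */6 -> active={job_E:*/6, job_F:*/6}
Op 3: register job_A */16 -> active={job_A:*/16, job_E:*/6, job_F:*/6}
Op 4: unregister job_A -> active={job_E:*/6, job_F:*/6}
Op 5: register job_A */15 -> active={job_A:*/15, job_E:*/6, job_F:*/6}
Op 6: unregister job_E -> active={job_A:*/15, job_F:*/6}
Op 7: register job_G */11 -> active={job_A:*/15, job_F:*/6, job_G:*/11}
Op 8: unregister job_A -> active={job_F:*/6, job_G:*/11}
Op 9: register job_F */8 -> active={job_F:*/8, job_G:*/11}
Op 10: unregister job_G -> active={job_F:*/8}
Op 11: register job_C */2 -> active={job_C:*/2, job_F:*/8}
Op 12: register job_C */5 -> active={job_C:*/5, job_F:*/8}
  job_C: interval 5, next fire after T=130 is 135
  job_F: interval 8, next fire after T=130 is 136
Earliest fire time = 135 (job job_C)

Answer: 135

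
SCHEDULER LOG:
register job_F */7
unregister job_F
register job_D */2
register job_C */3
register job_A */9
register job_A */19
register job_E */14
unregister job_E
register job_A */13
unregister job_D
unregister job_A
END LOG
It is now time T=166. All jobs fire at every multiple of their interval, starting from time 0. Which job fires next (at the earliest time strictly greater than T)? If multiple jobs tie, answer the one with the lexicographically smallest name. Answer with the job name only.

Op 1: register job_F */7 -> active={job_F:*/7}
Op 2: unregister job_F -> active={}
Op 3: register job_D */2 -> active={job_D:*/2}
Op 4: register job_C */3 -> active={job_C:*/3, job_D:*/2}
Op 5: register job_A */9 -> active={job_A:*/9, job_C:*/3, job_D:*/2}
Op 6: register job_A */19 -> active={job_A:*/19, job_C:*/3, job_D:*/2}
Op 7: register job_E */14 -> active={job_A:*/19, job_C:*/3, job_D:*/2, job_E:*/14}
Op 8: unregister job_E -> active={job_A:*/19, job_C:*/3, job_D:*/2}
Op 9: register job_A */13 -> active={job_A:*/13, job_C:*/3, job_D:*/2}
Op 10: unregister job_D -> active={job_A:*/13, job_C:*/3}
Op 11: unregister job_A -> active={job_C:*/3}
  job_C: interval 3, next fire after T=166 is 168
Earliest = 168, winner (lex tiebreak) = job_C

Answer: job_C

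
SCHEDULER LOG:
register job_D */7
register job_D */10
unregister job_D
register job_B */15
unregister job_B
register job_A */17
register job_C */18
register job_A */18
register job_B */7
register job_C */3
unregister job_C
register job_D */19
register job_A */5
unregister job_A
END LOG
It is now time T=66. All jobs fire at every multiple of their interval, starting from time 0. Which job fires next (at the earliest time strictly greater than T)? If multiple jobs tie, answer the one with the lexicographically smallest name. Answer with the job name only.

Op 1: register job_D */7 -> active={job_D:*/7}
Op 2: register job_D */10 -> active={job_D:*/10}
Op 3: unregister job_D -> active={}
Op 4: register job_B */15 -> active={job_B:*/15}
Op 5: unregister job_B -> active={}
Op 6: register job_A */17 -> active={job_A:*/17}
Op 7: register job_C */18 -> active={job_A:*/17, job_C:*/18}
Op 8: register job_A */18 -> active={job_A:*/18, job_C:*/18}
Op 9: register job_B */7 -> active={job_A:*/18, job_B:*/7, job_C:*/18}
Op 10: register job_C */3 -> active={job_A:*/18, job_B:*/7, job_C:*/3}
Op 11: unregister job_C -> active={job_A:*/18, job_B:*/7}
Op 12: register job_D */19 -> active={job_A:*/18, job_B:*/7, job_D:*/19}
Op 13: register job_A */5 -> active={job_A:*/5, job_B:*/7, job_D:*/19}
Op 14: unregister job_A -> active={job_B:*/7, job_D:*/19}
  job_B: interval 7, next fire after T=66 is 70
  job_D: interval 19, next fire after T=66 is 76
Earliest = 70, winner (lex tiebreak) = job_B

Answer: job_B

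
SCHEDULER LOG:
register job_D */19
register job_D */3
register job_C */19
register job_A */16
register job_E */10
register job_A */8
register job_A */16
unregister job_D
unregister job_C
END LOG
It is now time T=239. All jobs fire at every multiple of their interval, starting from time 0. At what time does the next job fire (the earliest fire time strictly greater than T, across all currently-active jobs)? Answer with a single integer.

Op 1: register job_D */19 -> active={job_D:*/19}
Op 2: register job_D */3 -> active={job_D:*/3}
Op 3: register job_C */19 -> active={job_C:*/19, job_D:*/3}
Op 4: register job_A */16 -> active={job_A:*/16, job_C:*/19, job_D:*/3}
Op 5: register job_E */10 -> active={job_A:*/16, job_C:*/19, job_D:*/3, job_E:*/10}
Op 6: register job_A */8 -> active={job_A:*/8, job_C:*/19, job_D:*/3, job_E:*/10}
Op 7: register job_A */16 -> active={job_A:*/16, job_C:*/19, job_D:*/3, job_E:*/10}
Op 8: unregister job_D -> active={job_A:*/16, job_C:*/19, job_E:*/10}
Op 9: unregister job_C -> active={job_A:*/16, job_E:*/10}
  job_A: interval 16, next fire after T=239 is 240
  job_E: interval 10, next fire after T=239 is 240
Earliest fire time = 240 (job job_A)

Answer: 240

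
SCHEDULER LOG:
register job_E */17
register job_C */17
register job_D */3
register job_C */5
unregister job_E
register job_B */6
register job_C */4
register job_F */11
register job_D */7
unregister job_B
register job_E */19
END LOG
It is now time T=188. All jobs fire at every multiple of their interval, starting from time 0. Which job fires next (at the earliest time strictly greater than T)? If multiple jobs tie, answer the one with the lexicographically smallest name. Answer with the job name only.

Answer: job_D

Derivation:
Op 1: register job_E */17 -> active={job_E:*/17}
Op 2: register job_C */17 -> active={job_C:*/17, job_E:*/17}
Op 3: register job_D */3 -> active={job_C:*/17, job_D:*/3, job_E:*/17}
Op 4: register job_C */5 -> active={job_C:*/5, job_D:*/3, job_E:*/17}
Op 5: unregister job_E -> active={job_C:*/5, job_D:*/3}
Op 6: register job_B */6 -> active={job_B:*/6, job_C:*/5, job_D:*/3}
Op 7: register job_C */4 -> active={job_B:*/6, job_C:*/4, job_D:*/3}
Op 8: register job_F */11 -> active={job_B:*/6, job_C:*/4, job_D:*/3, job_F:*/11}
Op 9: register job_D */7 -> active={job_B:*/6, job_C:*/4, job_D:*/7, job_F:*/11}
Op 10: unregister job_B -> active={job_C:*/4, job_D:*/7, job_F:*/11}
Op 11: register job_E */19 -> active={job_C:*/4, job_D:*/7, job_E:*/19, job_F:*/11}
  job_C: interval 4, next fire after T=188 is 192
  job_D: interval 7, next fire after T=188 is 189
  job_E: interval 19, next fire after T=188 is 190
  job_F: interval 11, next fire after T=188 is 198
Earliest = 189, winner (lex tiebreak) = job_D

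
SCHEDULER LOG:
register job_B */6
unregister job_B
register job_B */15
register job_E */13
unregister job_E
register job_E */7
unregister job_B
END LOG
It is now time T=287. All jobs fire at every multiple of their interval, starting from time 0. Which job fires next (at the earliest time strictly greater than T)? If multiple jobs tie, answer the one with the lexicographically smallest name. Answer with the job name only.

Op 1: register job_B */6 -> active={job_B:*/6}
Op 2: unregister job_B -> active={}
Op 3: register job_B */15 -> active={job_B:*/15}
Op 4: register job_E */13 -> active={job_B:*/15, job_E:*/13}
Op 5: unregister job_E -> active={job_B:*/15}
Op 6: register job_E */7 -> active={job_B:*/15, job_E:*/7}
Op 7: unregister job_B -> active={job_E:*/7}
  job_E: interval 7, next fire after T=287 is 294
Earliest = 294, winner (lex tiebreak) = job_E

Answer: job_E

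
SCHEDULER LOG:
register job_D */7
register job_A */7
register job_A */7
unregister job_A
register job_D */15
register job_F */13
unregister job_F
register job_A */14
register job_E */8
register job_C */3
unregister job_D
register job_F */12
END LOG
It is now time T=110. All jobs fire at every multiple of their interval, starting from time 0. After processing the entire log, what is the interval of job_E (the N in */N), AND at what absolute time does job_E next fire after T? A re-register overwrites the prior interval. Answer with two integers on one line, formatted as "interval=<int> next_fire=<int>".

Answer: interval=8 next_fire=112

Derivation:
Op 1: register job_D */7 -> active={job_D:*/7}
Op 2: register job_A */7 -> active={job_A:*/7, job_D:*/7}
Op 3: register job_A */7 -> active={job_A:*/7, job_D:*/7}
Op 4: unregister job_A -> active={job_D:*/7}
Op 5: register job_D */15 -> active={job_D:*/15}
Op 6: register job_F */13 -> active={job_D:*/15, job_F:*/13}
Op 7: unregister job_F -> active={job_D:*/15}
Op 8: register job_A */14 -> active={job_A:*/14, job_D:*/15}
Op 9: register job_E */8 -> active={job_A:*/14, job_D:*/15, job_E:*/8}
Op 10: register job_C */3 -> active={job_A:*/14, job_C:*/3, job_D:*/15, job_E:*/8}
Op 11: unregister job_D -> active={job_A:*/14, job_C:*/3, job_E:*/8}
Op 12: register job_F */12 -> active={job_A:*/14, job_C:*/3, job_E:*/8, job_F:*/12}
Final interval of job_E = 8
Next fire of job_E after T=110: (110//8+1)*8 = 112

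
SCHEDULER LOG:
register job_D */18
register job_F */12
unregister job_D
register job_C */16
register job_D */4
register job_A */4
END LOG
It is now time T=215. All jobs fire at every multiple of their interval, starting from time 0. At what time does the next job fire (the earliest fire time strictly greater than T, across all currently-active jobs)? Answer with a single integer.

Op 1: register job_D */18 -> active={job_D:*/18}
Op 2: register job_F */12 -> active={job_D:*/18, job_F:*/12}
Op 3: unregister job_D -> active={job_F:*/12}
Op 4: register job_C */16 -> active={job_C:*/16, job_F:*/12}
Op 5: register job_D */4 -> active={job_C:*/16, job_D:*/4, job_F:*/12}
Op 6: register job_A */4 -> active={job_A:*/4, job_C:*/16, job_D:*/4, job_F:*/12}
  job_A: interval 4, next fire after T=215 is 216
  job_C: interval 16, next fire after T=215 is 224
  job_D: interval 4, next fire after T=215 is 216
  job_F: interval 12, next fire after T=215 is 216
Earliest fire time = 216 (job job_A)

Answer: 216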